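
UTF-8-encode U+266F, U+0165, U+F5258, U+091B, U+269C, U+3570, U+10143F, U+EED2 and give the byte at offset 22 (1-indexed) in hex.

0xBF

1-indexed offset 22 is 0-indexed offset 21.
U+266F → 3-byte form E2 99 AF at offsets 0–2.
U+0165 → 2-byte form C5 A5 at offsets 3–4.
U+F5258 → 4-byte form F3 B5 89 98 at offsets 5–8.
U+091B → 3-byte form E0 A4 9B at offsets 9–11.
U+269C → 3-byte form E2 9A 9C at offsets 12–14.
U+3570 → 3-byte form E3 95 B0 at offsets 15–17.
U+10143F → 4-byte form F4 81 90 BF at offsets 18–21.
Offset 21 falls in char 7's range; it's byte 4 of F4 81 90 BF = 0xBF.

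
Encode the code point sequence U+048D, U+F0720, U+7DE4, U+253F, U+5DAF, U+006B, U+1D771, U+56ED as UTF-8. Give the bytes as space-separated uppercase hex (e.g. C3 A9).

U+048D: 2-byte form → D2 8D.
U+F0720: 4-byte form → F3 B0 9C A0.
U+7DE4: 3-byte form → E7 B7 A4.
U+253F: 3-byte form → E2 94 BF.
U+5DAF: 3-byte form → E5 B6 AF.
U+006B: 1-byte form → 6B.
U+1D771: 4-byte form → F0 9D 9D B1.
U+56ED: 3-byte form → E5 9B AD.
Concatenated (23 bytes): D2 8D F3 B0 9C A0 E7 B7 A4 E2 94 BF E5 B6 AF 6B F0 9D 9D B1 E5 9B AD.

D2 8D F3 B0 9C A0 E7 B7 A4 E2 94 BF E5 B6 AF 6B F0 9D 9D B1 E5 9B AD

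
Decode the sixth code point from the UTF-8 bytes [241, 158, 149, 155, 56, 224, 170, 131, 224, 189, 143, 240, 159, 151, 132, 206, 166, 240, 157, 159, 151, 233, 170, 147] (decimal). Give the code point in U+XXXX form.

Offset 0: leading byte 0xF1 = 11110001 → 4-byte char #1 = F1 9E 95 9B.
Offset 4: leading byte 0x38 = 00111000 → 1-byte char #2 = 38.
Offset 5: leading byte 0xE0 = 11100000 → 3-byte char #3 = E0 AA 83.
Offset 8: leading byte 0xE0 = 11100000 → 3-byte char #4 = E0 BD 8F.
Offset 11: leading byte 0xF0 = 11110000 → 4-byte char #5 = F0 9F 97 84.
Offset 15: leading byte 0xCE = 11001110 → 2-byte char #6 = CE A6.
Leading byte 0xCE = 11001110 matches 110xxxxx → 2-byte sequence.
Byte 1: 0xCE = 11001110, payload 01110 (5 bits).
Byte 2: 0xA6 = 10100110 (10xxxxxx ✓), payload 100110.
Concatenate: 01110100110 = 0x3A6 (11 bits → U+03A6).

U+03A6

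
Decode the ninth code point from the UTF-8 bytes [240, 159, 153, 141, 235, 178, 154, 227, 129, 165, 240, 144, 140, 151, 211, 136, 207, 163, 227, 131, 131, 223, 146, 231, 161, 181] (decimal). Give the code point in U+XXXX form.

Offset 0: leading byte 0xF0 = 11110000 → 4-byte char #1 = F0 9F 99 8D.
Offset 4: leading byte 0xEB = 11101011 → 3-byte char #2 = EB B2 9A.
Offset 7: leading byte 0xE3 = 11100011 → 3-byte char #3 = E3 81 A5.
Offset 10: leading byte 0xF0 = 11110000 → 4-byte char #4 = F0 90 8C 97.
Offset 14: leading byte 0xD3 = 11010011 → 2-byte char #5 = D3 88.
Offset 16: leading byte 0xCF = 11001111 → 2-byte char #6 = CF A3.
Offset 18: leading byte 0xE3 = 11100011 → 3-byte char #7 = E3 83 83.
Offset 21: leading byte 0xDF = 11011111 → 2-byte char #8 = DF 92.
Offset 23: leading byte 0xE7 = 11100111 → 3-byte char #9 = E7 A1 B5.
Leading byte 0xE7 = 11100111 matches 1110xxxx → 3-byte sequence.
Byte 1: 0xE7 = 11100111, payload 0111 (4 bits).
Byte 2: 0xA1 = 10100001 (10xxxxxx ✓), payload 100001.
Byte 3: 0xB5 = 10110101 (10xxxxxx ✓), payload 110101.
Concatenate: 0111100001110101 = 0x7875 (16 bits → U+7875).

U+7875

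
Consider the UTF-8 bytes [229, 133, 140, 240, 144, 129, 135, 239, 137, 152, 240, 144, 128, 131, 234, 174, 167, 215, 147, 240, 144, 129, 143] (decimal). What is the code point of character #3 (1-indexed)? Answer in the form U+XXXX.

Offset 0: leading byte 0xE5 = 11100101 → 3-byte char #1 = E5 85 8C.
Offset 3: leading byte 0xF0 = 11110000 → 4-byte char #2 = F0 90 81 87.
Offset 7: leading byte 0xEF = 11101111 → 3-byte char #3 = EF 89 98.
Leading byte 0xEF = 11101111 matches 1110xxxx → 3-byte sequence.
Byte 1: 0xEF = 11101111, payload 1111 (4 bits).
Byte 2: 0x89 = 10001001 (10xxxxxx ✓), payload 001001.
Byte 3: 0x98 = 10011000 (10xxxxxx ✓), payload 011000.
Concatenate: 1111001001011000 = 0xF258 (16 bits → U+F258).

U+F258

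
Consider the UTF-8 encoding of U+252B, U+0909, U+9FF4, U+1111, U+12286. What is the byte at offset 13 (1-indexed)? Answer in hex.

0xF0

1-indexed offset 13 is 0-indexed offset 12.
U+252B → 3-byte form E2 94 AB at offsets 0–2.
U+0909 → 3-byte form E0 A4 89 at offsets 3–5.
U+9FF4 → 3-byte form E9 BF B4 at offsets 6–8.
U+1111 → 3-byte form E1 84 91 at offsets 9–11.
U+12286 → 4-byte form F0 92 8A 86 at offsets 12–15.
Offset 12 falls in char 5's range; it's byte 1 of F0 92 8A 86 = 0xF0.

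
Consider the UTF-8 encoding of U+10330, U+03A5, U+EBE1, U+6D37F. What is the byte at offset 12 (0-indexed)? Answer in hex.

U+10330 → 4-byte form F0 90 8C B0 at offsets 0–3.
U+03A5 → 2-byte form CE A5 at offsets 4–5.
U+EBE1 → 3-byte form EE AF A1 at offsets 6–8.
U+6D37F → 4-byte form F1 AD 8D BF at offsets 9–12.
Offset 12 falls in char 4's range; it's byte 4 of F1 AD 8D BF = 0xBF.

0xBF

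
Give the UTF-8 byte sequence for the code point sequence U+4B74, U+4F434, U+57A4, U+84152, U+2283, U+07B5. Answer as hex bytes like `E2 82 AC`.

U+4B74: 3-byte form → E4 AD B4.
U+4F434: 4-byte form → F1 8F 90 B4.
U+57A4: 3-byte form → E5 9E A4.
U+84152: 4-byte form → F2 84 85 92.
U+2283: 3-byte form → E2 8A 83.
U+07B5: 2-byte form → DE B5.
Concatenated (19 bytes): E4 AD B4 F1 8F 90 B4 E5 9E A4 F2 84 85 92 E2 8A 83 DE B5.

E4 AD B4 F1 8F 90 B4 E5 9E A4 F2 84 85 92 E2 8A 83 DE B5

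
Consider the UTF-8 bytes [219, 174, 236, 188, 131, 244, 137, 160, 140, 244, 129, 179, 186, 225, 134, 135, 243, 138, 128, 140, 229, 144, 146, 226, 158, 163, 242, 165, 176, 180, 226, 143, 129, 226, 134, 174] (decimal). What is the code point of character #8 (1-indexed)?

U+27A3

Offset 0: leading byte 0xDB = 11011011 → 2-byte char #1 = DB AE.
Offset 2: leading byte 0xEC = 11101100 → 3-byte char #2 = EC BC 83.
Offset 5: leading byte 0xF4 = 11110100 → 4-byte char #3 = F4 89 A0 8C.
Offset 9: leading byte 0xF4 = 11110100 → 4-byte char #4 = F4 81 B3 BA.
Offset 13: leading byte 0xE1 = 11100001 → 3-byte char #5 = E1 86 87.
Offset 16: leading byte 0xF3 = 11110011 → 4-byte char #6 = F3 8A 80 8C.
Offset 20: leading byte 0xE5 = 11100101 → 3-byte char #7 = E5 90 92.
Offset 23: leading byte 0xE2 = 11100010 → 3-byte char #8 = E2 9E A3.
Leading byte 0xE2 = 11100010 matches 1110xxxx → 3-byte sequence.
Byte 1: 0xE2 = 11100010, payload 0010 (4 bits).
Byte 2: 0x9E = 10011110 (10xxxxxx ✓), payload 011110.
Byte 3: 0xA3 = 10100011 (10xxxxxx ✓), payload 100011.
Concatenate: 0010011110100011 = 0x27A3 (16 bits → U+27A3).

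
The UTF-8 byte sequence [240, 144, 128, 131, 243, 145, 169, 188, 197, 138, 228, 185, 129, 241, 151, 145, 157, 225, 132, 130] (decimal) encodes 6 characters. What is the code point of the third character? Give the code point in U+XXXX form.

Offset 0: leading byte 0xF0 = 11110000 → 4-byte char #1 = F0 90 80 83.
Offset 4: leading byte 0xF3 = 11110011 → 4-byte char #2 = F3 91 A9 BC.
Offset 8: leading byte 0xC5 = 11000101 → 2-byte char #3 = C5 8A.
Leading byte 0xC5 = 11000101 matches 110xxxxx → 2-byte sequence.
Byte 1: 0xC5 = 11000101, payload 00101 (5 bits).
Byte 2: 0x8A = 10001010 (10xxxxxx ✓), payload 001010.
Concatenate: 00101001010 = 0x14A (11 bits → U+014A).

U+014A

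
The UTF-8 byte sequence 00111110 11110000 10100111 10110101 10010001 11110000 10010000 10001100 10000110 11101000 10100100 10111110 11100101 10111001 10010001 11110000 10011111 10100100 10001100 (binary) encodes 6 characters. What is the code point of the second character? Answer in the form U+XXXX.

Offset 0: leading byte 0x3E = 00111110 → 1-byte char #1 = 3E.
Offset 1: leading byte 0xF0 = 11110000 → 4-byte char #2 = F0 A7 B5 91.
Leading byte 0xF0 = 11110000 matches 11110xxx → 4-byte sequence.
Byte 1: 0xF0 = 11110000, payload 000 (3 bits).
Byte 2: 0xA7 = 10100111 (10xxxxxx ✓), payload 100111.
Byte 3: 0xB5 = 10110101 (10xxxxxx ✓), payload 110101.
Byte 4: 0x91 = 10010001 (10xxxxxx ✓), payload 010001.
Concatenate: 000100111110101010001 = 0x27D51 (21 bits → U+27D51).

U+27D51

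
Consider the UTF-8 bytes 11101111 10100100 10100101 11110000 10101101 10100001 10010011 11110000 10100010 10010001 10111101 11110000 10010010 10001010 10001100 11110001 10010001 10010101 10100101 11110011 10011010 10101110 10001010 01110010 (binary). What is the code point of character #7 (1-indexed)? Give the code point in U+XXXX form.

Offset 0: leading byte 0xEF = 11101111 → 3-byte char #1 = EF A4 A5.
Offset 3: leading byte 0xF0 = 11110000 → 4-byte char #2 = F0 AD A1 93.
Offset 7: leading byte 0xF0 = 11110000 → 4-byte char #3 = F0 A2 91 BD.
Offset 11: leading byte 0xF0 = 11110000 → 4-byte char #4 = F0 92 8A 8C.
Offset 15: leading byte 0xF1 = 11110001 → 4-byte char #5 = F1 91 95 A5.
Offset 19: leading byte 0xF3 = 11110011 → 4-byte char #6 = F3 9A AE 8A.
Offset 23: leading byte 0x72 = 01110010 → 1-byte char #7 = 72.
Leading byte 0x72 = 01110010 matches 0xxxxxxx → 1-byte sequence.
Byte 1: 0x72 = 01110010, payload 1110010 (7 bits).
Concatenate: 1110010 = 0x72 (7 bits → U+0072).

U+0072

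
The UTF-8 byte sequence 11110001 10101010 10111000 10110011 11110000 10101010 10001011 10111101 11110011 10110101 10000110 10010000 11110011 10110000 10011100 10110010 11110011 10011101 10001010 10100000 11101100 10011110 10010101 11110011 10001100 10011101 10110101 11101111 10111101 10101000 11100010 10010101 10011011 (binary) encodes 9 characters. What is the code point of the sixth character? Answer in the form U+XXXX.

Offset 0: leading byte 0xF1 = 11110001 → 4-byte char #1 = F1 AA B8 B3.
Offset 4: leading byte 0xF0 = 11110000 → 4-byte char #2 = F0 AA 8B BD.
Offset 8: leading byte 0xF3 = 11110011 → 4-byte char #3 = F3 B5 86 90.
Offset 12: leading byte 0xF3 = 11110011 → 4-byte char #4 = F3 B0 9C B2.
Offset 16: leading byte 0xF3 = 11110011 → 4-byte char #5 = F3 9D 8A A0.
Offset 20: leading byte 0xEC = 11101100 → 3-byte char #6 = EC 9E 95.
Leading byte 0xEC = 11101100 matches 1110xxxx → 3-byte sequence.
Byte 1: 0xEC = 11101100, payload 1100 (4 bits).
Byte 2: 0x9E = 10011110 (10xxxxxx ✓), payload 011110.
Byte 3: 0x95 = 10010101 (10xxxxxx ✓), payload 010101.
Concatenate: 1100011110010101 = 0xC795 (16 bits → U+C795).

U+C795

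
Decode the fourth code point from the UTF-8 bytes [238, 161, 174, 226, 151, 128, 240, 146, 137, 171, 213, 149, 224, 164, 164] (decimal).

Offset 0: leading byte 0xEE = 11101110 → 3-byte char #1 = EE A1 AE.
Offset 3: leading byte 0xE2 = 11100010 → 3-byte char #2 = E2 97 80.
Offset 6: leading byte 0xF0 = 11110000 → 4-byte char #3 = F0 92 89 AB.
Offset 10: leading byte 0xD5 = 11010101 → 2-byte char #4 = D5 95.
Leading byte 0xD5 = 11010101 matches 110xxxxx → 2-byte sequence.
Byte 1: 0xD5 = 11010101, payload 10101 (5 bits).
Byte 2: 0x95 = 10010101 (10xxxxxx ✓), payload 010101.
Concatenate: 10101010101 = 0x555 (11 bits → U+0555).

U+0555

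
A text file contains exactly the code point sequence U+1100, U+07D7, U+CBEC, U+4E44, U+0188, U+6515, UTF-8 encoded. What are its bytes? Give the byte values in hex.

E1 84 80 DF 97 EC AF AC E4 B9 84 C6 88 E6 94 95

U+1100: 3-byte form → E1 84 80.
U+07D7: 2-byte form → DF 97.
U+CBEC: 3-byte form → EC AF AC.
U+4E44: 3-byte form → E4 B9 84.
U+0188: 2-byte form → C6 88.
U+6515: 3-byte form → E6 94 95.
Concatenated (16 bytes): E1 84 80 DF 97 EC AF AC E4 B9 84 C6 88 E6 94 95.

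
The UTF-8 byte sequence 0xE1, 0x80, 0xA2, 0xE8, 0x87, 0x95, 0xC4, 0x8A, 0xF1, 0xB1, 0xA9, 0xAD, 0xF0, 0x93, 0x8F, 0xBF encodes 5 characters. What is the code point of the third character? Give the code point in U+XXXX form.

U+010A

Offset 0: leading byte 0xE1 = 11100001 → 3-byte char #1 = E1 80 A2.
Offset 3: leading byte 0xE8 = 11101000 → 3-byte char #2 = E8 87 95.
Offset 6: leading byte 0xC4 = 11000100 → 2-byte char #3 = C4 8A.
Leading byte 0xC4 = 11000100 matches 110xxxxx → 2-byte sequence.
Byte 1: 0xC4 = 11000100, payload 00100 (5 bits).
Byte 2: 0x8A = 10001010 (10xxxxxx ✓), payload 001010.
Concatenate: 00100001010 = 0x10A (11 bits → U+010A).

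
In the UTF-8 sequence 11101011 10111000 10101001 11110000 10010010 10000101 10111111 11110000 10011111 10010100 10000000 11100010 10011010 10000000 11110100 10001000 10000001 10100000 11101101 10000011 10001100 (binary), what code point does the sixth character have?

U+D0CC

Offset 0: leading byte 0xEB = 11101011 → 3-byte char #1 = EB B8 A9.
Offset 3: leading byte 0xF0 = 11110000 → 4-byte char #2 = F0 92 85 BF.
Offset 7: leading byte 0xF0 = 11110000 → 4-byte char #3 = F0 9F 94 80.
Offset 11: leading byte 0xE2 = 11100010 → 3-byte char #4 = E2 9A 80.
Offset 14: leading byte 0xF4 = 11110100 → 4-byte char #5 = F4 88 81 A0.
Offset 18: leading byte 0xED = 11101101 → 3-byte char #6 = ED 83 8C.
Leading byte 0xED = 11101101 matches 1110xxxx → 3-byte sequence.
Byte 1: 0xED = 11101101, payload 1101 (4 bits).
Byte 2: 0x83 = 10000011 (10xxxxxx ✓), payload 000011.
Byte 3: 0x8C = 10001100 (10xxxxxx ✓), payload 001100.
Concatenate: 1101000011001100 = 0xD0CC (16 bits → U+D0CC).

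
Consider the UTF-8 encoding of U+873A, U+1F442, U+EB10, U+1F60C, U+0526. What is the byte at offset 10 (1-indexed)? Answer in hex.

0x90

1-indexed offset 10 is 0-indexed offset 9.
U+873A → 3-byte form E8 9C BA at offsets 0–2.
U+1F442 → 4-byte form F0 9F 91 82 at offsets 3–6.
U+EB10 → 3-byte form EE AC 90 at offsets 7–9.
Offset 9 falls in char 3's range; it's byte 3 of EE AC 90 = 0x90.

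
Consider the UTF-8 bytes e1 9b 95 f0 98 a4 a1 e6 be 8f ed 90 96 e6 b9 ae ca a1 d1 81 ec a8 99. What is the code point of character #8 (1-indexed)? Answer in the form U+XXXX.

Offset 0: leading byte 0xE1 = 11100001 → 3-byte char #1 = E1 9B 95.
Offset 3: leading byte 0xF0 = 11110000 → 4-byte char #2 = F0 98 A4 A1.
Offset 7: leading byte 0xE6 = 11100110 → 3-byte char #3 = E6 BE 8F.
Offset 10: leading byte 0xED = 11101101 → 3-byte char #4 = ED 90 96.
Offset 13: leading byte 0xE6 = 11100110 → 3-byte char #5 = E6 B9 AE.
Offset 16: leading byte 0xCA = 11001010 → 2-byte char #6 = CA A1.
Offset 18: leading byte 0xD1 = 11010001 → 2-byte char #7 = D1 81.
Offset 20: leading byte 0xEC = 11101100 → 3-byte char #8 = EC A8 99.
Leading byte 0xEC = 11101100 matches 1110xxxx → 3-byte sequence.
Byte 1: 0xEC = 11101100, payload 1100 (4 bits).
Byte 2: 0xA8 = 10101000 (10xxxxxx ✓), payload 101000.
Byte 3: 0x99 = 10011001 (10xxxxxx ✓), payload 011001.
Concatenate: 1100101000011001 = 0xCA19 (16 bits → U+CA19).

U+CA19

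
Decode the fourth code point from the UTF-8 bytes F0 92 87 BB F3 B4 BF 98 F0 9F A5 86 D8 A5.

U+0625

Offset 0: leading byte 0xF0 = 11110000 → 4-byte char #1 = F0 92 87 BB.
Offset 4: leading byte 0xF3 = 11110011 → 4-byte char #2 = F3 B4 BF 98.
Offset 8: leading byte 0xF0 = 11110000 → 4-byte char #3 = F0 9F A5 86.
Offset 12: leading byte 0xD8 = 11011000 → 2-byte char #4 = D8 A5.
Leading byte 0xD8 = 11011000 matches 110xxxxx → 2-byte sequence.
Byte 1: 0xD8 = 11011000, payload 11000 (5 bits).
Byte 2: 0xA5 = 10100101 (10xxxxxx ✓), payload 100101.
Concatenate: 11000100101 = 0x625 (11 bits → U+0625).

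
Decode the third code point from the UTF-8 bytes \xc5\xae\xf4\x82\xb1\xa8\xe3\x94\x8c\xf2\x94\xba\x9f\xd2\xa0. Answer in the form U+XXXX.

U+350C

Offset 0: leading byte 0xC5 = 11000101 → 2-byte char #1 = C5 AE.
Offset 2: leading byte 0xF4 = 11110100 → 4-byte char #2 = F4 82 B1 A8.
Offset 6: leading byte 0xE3 = 11100011 → 3-byte char #3 = E3 94 8C.
Leading byte 0xE3 = 11100011 matches 1110xxxx → 3-byte sequence.
Byte 1: 0xE3 = 11100011, payload 0011 (4 bits).
Byte 2: 0x94 = 10010100 (10xxxxxx ✓), payload 010100.
Byte 3: 0x8C = 10001100 (10xxxxxx ✓), payload 001100.
Concatenate: 0011010100001100 = 0x350C (16 bits → U+350C).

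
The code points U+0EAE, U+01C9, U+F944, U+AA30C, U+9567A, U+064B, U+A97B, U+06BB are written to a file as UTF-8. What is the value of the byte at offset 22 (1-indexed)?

0xDA

1-indexed offset 22 is 0-indexed offset 21.
U+0EAE → 3-byte form E0 BA AE at offsets 0–2.
U+01C9 → 2-byte form C7 89 at offsets 3–4.
U+F944 → 3-byte form EF A5 84 at offsets 5–7.
U+AA30C → 4-byte form F2 AA 8C 8C at offsets 8–11.
U+9567A → 4-byte form F2 95 99 BA at offsets 12–15.
U+064B → 2-byte form D9 8B at offsets 16–17.
U+A97B → 3-byte form EA A5 BB at offsets 18–20.
U+06BB → 2-byte form DA BB at offsets 21–22.
Offset 21 falls in char 8's range; it's byte 1 of DA BB = 0xDA.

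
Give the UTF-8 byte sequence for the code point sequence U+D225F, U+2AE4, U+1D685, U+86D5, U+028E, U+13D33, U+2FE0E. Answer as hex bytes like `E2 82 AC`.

F3 92 89 9F E2 AB A4 F0 9D 9A 85 E8 9B 95 CA 8E F0 93 B4 B3 F0 AF B8 8E

U+D225F: 4-byte form → F3 92 89 9F.
U+2AE4: 3-byte form → E2 AB A4.
U+1D685: 4-byte form → F0 9D 9A 85.
U+86D5: 3-byte form → E8 9B 95.
U+028E: 2-byte form → CA 8E.
U+13D33: 4-byte form → F0 93 B4 B3.
U+2FE0E: 4-byte form → F0 AF B8 8E.
Concatenated (24 bytes): F3 92 89 9F E2 AB A4 F0 9D 9A 85 E8 9B 95 CA 8E F0 93 B4 B3 F0 AF B8 8E.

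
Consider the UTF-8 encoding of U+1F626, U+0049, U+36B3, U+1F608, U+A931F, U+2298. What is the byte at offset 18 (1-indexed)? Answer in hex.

0x8A

1-indexed offset 18 is 0-indexed offset 17.
U+1F626 → 4-byte form F0 9F 98 A6 at offsets 0–3.
U+0049 → 1-byte form 49 at offsets 4–4.
U+36B3 → 3-byte form E3 9A B3 at offsets 5–7.
U+1F608 → 4-byte form F0 9F 98 88 at offsets 8–11.
U+A931F → 4-byte form F2 A9 8C 9F at offsets 12–15.
U+2298 → 3-byte form E2 8A 98 at offsets 16–18.
Offset 17 falls in char 6's range; it's byte 2 of E2 8A 98 = 0x8A.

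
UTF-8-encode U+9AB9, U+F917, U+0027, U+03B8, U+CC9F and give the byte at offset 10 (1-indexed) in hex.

0xEC

1-indexed offset 10 is 0-indexed offset 9.
U+9AB9 → 3-byte form E9 AA B9 at offsets 0–2.
U+F917 → 3-byte form EF A4 97 at offsets 3–5.
U+0027 → 1-byte form 27 at offsets 6–6.
U+03B8 → 2-byte form CE B8 at offsets 7–8.
U+CC9F → 3-byte form EC B2 9F at offsets 9–11.
Offset 9 falls in char 5's range; it's byte 1 of EC B2 9F = 0xEC.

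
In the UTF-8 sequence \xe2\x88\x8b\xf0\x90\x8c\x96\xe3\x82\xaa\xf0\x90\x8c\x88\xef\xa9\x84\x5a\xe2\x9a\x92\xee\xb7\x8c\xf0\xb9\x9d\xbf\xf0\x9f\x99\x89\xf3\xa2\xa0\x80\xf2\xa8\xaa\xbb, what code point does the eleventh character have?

U+E2800

Offset 0: leading byte 0xE2 = 11100010 → 3-byte char #1 = E2 88 8B.
Offset 3: leading byte 0xF0 = 11110000 → 4-byte char #2 = F0 90 8C 96.
Offset 7: leading byte 0xE3 = 11100011 → 3-byte char #3 = E3 82 AA.
Offset 10: leading byte 0xF0 = 11110000 → 4-byte char #4 = F0 90 8C 88.
Offset 14: leading byte 0xEF = 11101111 → 3-byte char #5 = EF A9 84.
Offset 17: leading byte 0x5A = 01011010 → 1-byte char #6 = 5A.
Offset 18: leading byte 0xE2 = 11100010 → 3-byte char #7 = E2 9A 92.
Offset 21: leading byte 0xEE = 11101110 → 3-byte char #8 = EE B7 8C.
Offset 24: leading byte 0xF0 = 11110000 → 4-byte char #9 = F0 B9 9D BF.
Offset 28: leading byte 0xF0 = 11110000 → 4-byte char #10 = F0 9F 99 89.
Offset 32: leading byte 0xF3 = 11110011 → 4-byte char #11 = F3 A2 A0 80.
Leading byte 0xF3 = 11110011 matches 11110xxx → 4-byte sequence.
Byte 1: 0xF3 = 11110011, payload 011 (3 bits).
Byte 2: 0xA2 = 10100010 (10xxxxxx ✓), payload 100010.
Byte 3: 0xA0 = 10100000 (10xxxxxx ✓), payload 100000.
Byte 4: 0x80 = 10000000 (10xxxxxx ✓), payload 000000.
Concatenate: 011100010100000000000 = 0xE2800 (21 bits → U+E2800).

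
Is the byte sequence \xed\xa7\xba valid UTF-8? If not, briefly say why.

invalid (encodes a surrogate (U+D800–U+DFFF))

Structurally a 3-byte sequence; payload = 0xD9FA.
But 0xD9FA is in U+D800–U+DFFF, the surrogate range. Surrogates are not Unicode scalar values and are forbidden in UTF-8.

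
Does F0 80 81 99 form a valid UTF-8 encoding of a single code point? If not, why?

Leading byte 0xF0 = 11110000 → 4-byte form.
Continuation bytes all match 10xxxxxx. Payload decodes to 0x59.
But 0x59 < 0x10000, the minimum for a 4-byte sequence — this is an overlong encoding.

invalid (overlong encoding)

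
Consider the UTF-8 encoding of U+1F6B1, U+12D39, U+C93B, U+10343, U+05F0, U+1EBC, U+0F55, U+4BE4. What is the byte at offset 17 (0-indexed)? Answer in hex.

U+1F6B1 → 4-byte form F0 9F 9A B1 at offsets 0–3.
U+12D39 → 4-byte form F0 92 B4 B9 at offsets 4–7.
U+C93B → 3-byte form EC A4 BB at offsets 8–10.
U+10343 → 4-byte form F0 90 8D 83 at offsets 11–14.
U+05F0 → 2-byte form D7 B0 at offsets 15–16.
U+1EBC → 3-byte form E1 BA BC at offsets 17–19.
Offset 17 falls in char 6's range; it's byte 1 of E1 BA BC = 0xE1.

0xE1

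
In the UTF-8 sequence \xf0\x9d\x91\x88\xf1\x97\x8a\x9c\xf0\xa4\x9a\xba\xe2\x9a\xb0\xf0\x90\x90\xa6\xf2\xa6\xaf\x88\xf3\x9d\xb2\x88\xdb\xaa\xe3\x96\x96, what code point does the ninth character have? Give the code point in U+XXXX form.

U+3596

Offset 0: leading byte 0xF0 = 11110000 → 4-byte char #1 = F0 9D 91 88.
Offset 4: leading byte 0xF1 = 11110001 → 4-byte char #2 = F1 97 8A 9C.
Offset 8: leading byte 0xF0 = 11110000 → 4-byte char #3 = F0 A4 9A BA.
Offset 12: leading byte 0xE2 = 11100010 → 3-byte char #4 = E2 9A B0.
Offset 15: leading byte 0xF0 = 11110000 → 4-byte char #5 = F0 90 90 A6.
Offset 19: leading byte 0xF2 = 11110010 → 4-byte char #6 = F2 A6 AF 88.
Offset 23: leading byte 0xF3 = 11110011 → 4-byte char #7 = F3 9D B2 88.
Offset 27: leading byte 0xDB = 11011011 → 2-byte char #8 = DB AA.
Offset 29: leading byte 0xE3 = 11100011 → 3-byte char #9 = E3 96 96.
Leading byte 0xE3 = 11100011 matches 1110xxxx → 3-byte sequence.
Byte 1: 0xE3 = 11100011, payload 0011 (4 bits).
Byte 2: 0x96 = 10010110 (10xxxxxx ✓), payload 010110.
Byte 3: 0x96 = 10010110 (10xxxxxx ✓), payload 010110.
Concatenate: 0011010110010110 = 0x3596 (16 bits → U+3596).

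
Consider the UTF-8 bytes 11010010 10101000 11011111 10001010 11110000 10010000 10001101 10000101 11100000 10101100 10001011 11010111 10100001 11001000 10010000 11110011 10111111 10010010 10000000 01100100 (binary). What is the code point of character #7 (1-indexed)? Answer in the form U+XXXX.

Offset 0: leading byte 0xD2 = 11010010 → 2-byte char #1 = D2 A8.
Offset 2: leading byte 0xDF = 11011111 → 2-byte char #2 = DF 8A.
Offset 4: leading byte 0xF0 = 11110000 → 4-byte char #3 = F0 90 8D 85.
Offset 8: leading byte 0xE0 = 11100000 → 3-byte char #4 = E0 AC 8B.
Offset 11: leading byte 0xD7 = 11010111 → 2-byte char #5 = D7 A1.
Offset 13: leading byte 0xC8 = 11001000 → 2-byte char #6 = C8 90.
Offset 15: leading byte 0xF3 = 11110011 → 4-byte char #7 = F3 BF 92 80.
Leading byte 0xF3 = 11110011 matches 11110xxx → 4-byte sequence.
Byte 1: 0xF3 = 11110011, payload 011 (3 bits).
Byte 2: 0xBF = 10111111 (10xxxxxx ✓), payload 111111.
Byte 3: 0x92 = 10010010 (10xxxxxx ✓), payload 010010.
Byte 4: 0x80 = 10000000 (10xxxxxx ✓), payload 000000.
Concatenate: 011111111010010000000 = 0xFF480 (21 bits → U+FF480).

U+FF480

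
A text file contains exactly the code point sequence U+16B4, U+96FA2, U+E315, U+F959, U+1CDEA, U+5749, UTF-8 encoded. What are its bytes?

E1 9A B4 F2 96 BE A2 EE 8C 95 EF A5 99 F0 9C B7 AA E5 9D 89

U+16B4: 3-byte form → E1 9A B4.
U+96FA2: 4-byte form → F2 96 BE A2.
U+E315: 3-byte form → EE 8C 95.
U+F959: 3-byte form → EF A5 99.
U+1CDEA: 4-byte form → F0 9C B7 AA.
U+5749: 3-byte form → E5 9D 89.
Concatenated (20 bytes): E1 9A B4 F2 96 BE A2 EE 8C 95 EF A5 99 F0 9C B7 AA E5 9D 89.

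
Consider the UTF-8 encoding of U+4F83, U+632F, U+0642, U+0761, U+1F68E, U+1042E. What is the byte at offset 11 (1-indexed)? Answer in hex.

0xF0

1-indexed offset 11 is 0-indexed offset 10.
U+4F83 → 3-byte form E4 BE 83 at offsets 0–2.
U+632F → 3-byte form E6 8C AF at offsets 3–5.
U+0642 → 2-byte form D9 82 at offsets 6–7.
U+0761 → 2-byte form DD A1 at offsets 8–9.
U+1F68E → 4-byte form F0 9F 9A 8E at offsets 10–13.
Offset 10 falls in char 5's range; it's byte 1 of F0 9F 9A 8E = 0xF0.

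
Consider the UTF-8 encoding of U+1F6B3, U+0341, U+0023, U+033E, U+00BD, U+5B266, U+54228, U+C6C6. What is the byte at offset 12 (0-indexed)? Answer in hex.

0x9B

U+1F6B3 → 4-byte form F0 9F 9A B3 at offsets 0–3.
U+0341 → 2-byte form CD 81 at offsets 4–5.
U+0023 → 1-byte form 23 at offsets 6–6.
U+033E → 2-byte form CC BE at offsets 7–8.
U+00BD → 2-byte form C2 BD at offsets 9–10.
U+5B266 → 4-byte form F1 9B 89 A6 at offsets 11–14.
Offset 12 falls in char 6's range; it's byte 2 of F1 9B 89 A6 = 0x9B.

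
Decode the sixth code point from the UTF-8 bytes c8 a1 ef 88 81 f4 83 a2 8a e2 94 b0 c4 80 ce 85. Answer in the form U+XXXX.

U+0385

Offset 0: leading byte 0xC8 = 11001000 → 2-byte char #1 = C8 A1.
Offset 2: leading byte 0xEF = 11101111 → 3-byte char #2 = EF 88 81.
Offset 5: leading byte 0xF4 = 11110100 → 4-byte char #3 = F4 83 A2 8A.
Offset 9: leading byte 0xE2 = 11100010 → 3-byte char #4 = E2 94 B0.
Offset 12: leading byte 0xC4 = 11000100 → 2-byte char #5 = C4 80.
Offset 14: leading byte 0xCE = 11001110 → 2-byte char #6 = CE 85.
Leading byte 0xCE = 11001110 matches 110xxxxx → 2-byte sequence.
Byte 1: 0xCE = 11001110, payload 01110 (5 bits).
Byte 2: 0x85 = 10000101 (10xxxxxx ✓), payload 000101.
Concatenate: 01110000101 = 0x385 (11 bits → U+0385).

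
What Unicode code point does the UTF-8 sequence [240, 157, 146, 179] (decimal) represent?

U+1D4B3

Leading byte 0xF0 = 11110000 matches 11110xxx → 4-byte sequence.
Byte 1: 0xF0 = 11110000, payload 000 (3 bits).
Byte 2: 0x9D = 10011101 (10xxxxxx ✓), payload 011101.
Byte 3: 0x92 = 10010010 (10xxxxxx ✓), payload 010010.
Byte 4: 0xB3 = 10110011 (10xxxxxx ✓), payload 110011.
Concatenate: 000011101010010110011 = 0x1D4B3 (21 bits → U+1D4B3).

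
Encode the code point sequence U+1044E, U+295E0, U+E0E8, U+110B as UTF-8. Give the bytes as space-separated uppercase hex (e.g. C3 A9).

U+1044E: 4-byte form → F0 90 91 8E.
U+295E0: 4-byte form → F0 A9 97 A0.
U+E0E8: 3-byte form → EE 83 A8.
U+110B: 3-byte form → E1 84 8B.
Concatenated (14 bytes): F0 90 91 8E F0 A9 97 A0 EE 83 A8 E1 84 8B.

F0 90 91 8E F0 A9 97 A0 EE 83 A8 E1 84 8B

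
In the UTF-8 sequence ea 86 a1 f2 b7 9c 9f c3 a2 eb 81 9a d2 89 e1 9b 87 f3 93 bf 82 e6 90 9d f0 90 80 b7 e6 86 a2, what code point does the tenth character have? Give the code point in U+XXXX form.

Offset 0: leading byte 0xEA = 11101010 → 3-byte char #1 = EA 86 A1.
Offset 3: leading byte 0xF2 = 11110010 → 4-byte char #2 = F2 B7 9C 9F.
Offset 7: leading byte 0xC3 = 11000011 → 2-byte char #3 = C3 A2.
Offset 9: leading byte 0xEB = 11101011 → 3-byte char #4 = EB 81 9A.
Offset 12: leading byte 0xD2 = 11010010 → 2-byte char #5 = D2 89.
Offset 14: leading byte 0xE1 = 11100001 → 3-byte char #6 = E1 9B 87.
Offset 17: leading byte 0xF3 = 11110011 → 4-byte char #7 = F3 93 BF 82.
Offset 21: leading byte 0xE6 = 11100110 → 3-byte char #8 = E6 90 9D.
Offset 24: leading byte 0xF0 = 11110000 → 4-byte char #9 = F0 90 80 B7.
Offset 28: leading byte 0xE6 = 11100110 → 3-byte char #10 = E6 86 A2.
Leading byte 0xE6 = 11100110 matches 1110xxxx → 3-byte sequence.
Byte 1: 0xE6 = 11100110, payload 0110 (4 bits).
Byte 2: 0x86 = 10000110 (10xxxxxx ✓), payload 000110.
Byte 3: 0xA2 = 10100010 (10xxxxxx ✓), payload 100010.
Concatenate: 0110000110100010 = 0x61A2 (16 bits → U+61A2).

U+61A2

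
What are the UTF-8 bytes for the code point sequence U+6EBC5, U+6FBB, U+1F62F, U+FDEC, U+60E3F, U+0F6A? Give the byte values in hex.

U+6EBC5: 4-byte form → F1 AE AF 85.
U+6FBB: 3-byte form → E6 BE BB.
U+1F62F: 4-byte form → F0 9F 98 AF.
U+FDEC: 3-byte form → EF B7 AC.
U+60E3F: 4-byte form → F1 A0 B8 BF.
U+0F6A: 3-byte form → E0 BD AA.
Concatenated (21 bytes): F1 AE AF 85 E6 BE BB F0 9F 98 AF EF B7 AC F1 A0 B8 BF E0 BD AA.

F1 AE AF 85 E6 BE BB F0 9F 98 AF EF B7 AC F1 A0 B8 BF E0 BD AA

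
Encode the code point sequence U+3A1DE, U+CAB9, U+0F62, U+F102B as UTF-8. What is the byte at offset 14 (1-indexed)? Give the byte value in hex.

0xAB

1-indexed offset 14 is 0-indexed offset 13.
U+3A1DE → 4-byte form F0 BA 87 9E at offsets 0–3.
U+CAB9 → 3-byte form EC AA B9 at offsets 4–6.
U+0F62 → 3-byte form E0 BD A2 at offsets 7–9.
U+F102B → 4-byte form F3 B1 80 AB at offsets 10–13.
Offset 13 falls in char 4's range; it's byte 4 of F3 B1 80 AB = 0xAB.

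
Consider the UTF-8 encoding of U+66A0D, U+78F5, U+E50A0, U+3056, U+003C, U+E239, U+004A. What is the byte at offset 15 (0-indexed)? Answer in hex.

U+66A0D → 4-byte form F1 A6 A8 8D at offsets 0–3.
U+78F5 → 3-byte form E7 A3 B5 at offsets 4–6.
U+E50A0 → 4-byte form F3 A5 82 A0 at offsets 7–10.
U+3056 → 3-byte form E3 81 96 at offsets 11–13.
U+003C → 1-byte form 3C at offsets 14–14.
U+E239 → 3-byte form EE 88 B9 at offsets 15–17.
Offset 15 falls in char 6's range; it's byte 1 of EE 88 B9 = 0xEE.

0xEE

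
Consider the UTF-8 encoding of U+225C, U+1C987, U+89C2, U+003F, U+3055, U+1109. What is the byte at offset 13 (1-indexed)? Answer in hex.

0x81

1-indexed offset 13 is 0-indexed offset 12.
U+225C → 3-byte form E2 89 9C at offsets 0–2.
U+1C987 → 4-byte form F0 9C A6 87 at offsets 3–6.
U+89C2 → 3-byte form E8 A7 82 at offsets 7–9.
U+003F → 1-byte form 3F at offsets 10–10.
U+3055 → 3-byte form E3 81 95 at offsets 11–13.
Offset 12 falls in char 5's range; it's byte 2 of E3 81 95 = 0x81.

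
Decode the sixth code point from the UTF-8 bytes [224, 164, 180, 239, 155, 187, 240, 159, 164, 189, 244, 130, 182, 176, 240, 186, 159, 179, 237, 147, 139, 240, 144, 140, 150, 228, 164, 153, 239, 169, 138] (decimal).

Offset 0: leading byte 0xE0 = 11100000 → 3-byte char #1 = E0 A4 B4.
Offset 3: leading byte 0xEF = 11101111 → 3-byte char #2 = EF 9B BB.
Offset 6: leading byte 0xF0 = 11110000 → 4-byte char #3 = F0 9F A4 BD.
Offset 10: leading byte 0xF4 = 11110100 → 4-byte char #4 = F4 82 B6 B0.
Offset 14: leading byte 0xF0 = 11110000 → 4-byte char #5 = F0 BA 9F B3.
Offset 18: leading byte 0xED = 11101101 → 3-byte char #6 = ED 93 8B.
Leading byte 0xED = 11101101 matches 1110xxxx → 3-byte sequence.
Byte 1: 0xED = 11101101, payload 1101 (4 bits).
Byte 2: 0x93 = 10010011 (10xxxxxx ✓), payload 010011.
Byte 3: 0x8B = 10001011 (10xxxxxx ✓), payload 001011.
Concatenate: 1101010011001011 = 0xD4CB (16 bits → U+D4CB).

U+D4CB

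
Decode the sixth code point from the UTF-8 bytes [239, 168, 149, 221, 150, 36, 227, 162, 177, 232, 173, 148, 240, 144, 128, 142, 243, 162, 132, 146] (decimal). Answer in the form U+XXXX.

Offset 0: leading byte 0xEF = 11101111 → 3-byte char #1 = EF A8 95.
Offset 3: leading byte 0xDD = 11011101 → 2-byte char #2 = DD 96.
Offset 5: leading byte 0x24 = 00100100 → 1-byte char #3 = 24.
Offset 6: leading byte 0xE3 = 11100011 → 3-byte char #4 = E3 A2 B1.
Offset 9: leading byte 0xE8 = 11101000 → 3-byte char #5 = E8 AD 94.
Offset 12: leading byte 0xF0 = 11110000 → 4-byte char #6 = F0 90 80 8E.
Leading byte 0xF0 = 11110000 matches 11110xxx → 4-byte sequence.
Byte 1: 0xF0 = 11110000, payload 000 (3 bits).
Byte 2: 0x90 = 10010000 (10xxxxxx ✓), payload 010000.
Byte 3: 0x80 = 10000000 (10xxxxxx ✓), payload 000000.
Byte 4: 0x8E = 10001110 (10xxxxxx ✓), payload 001110.
Concatenate: 000010000000000001110 = 0x1000E (21 bits → U+1000E).

U+1000E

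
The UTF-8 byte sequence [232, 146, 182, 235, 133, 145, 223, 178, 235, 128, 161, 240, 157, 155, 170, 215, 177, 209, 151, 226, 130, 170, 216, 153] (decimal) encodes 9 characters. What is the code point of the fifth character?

U+1D6EA

Offset 0: leading byte 0xE8 = 11101000 → 3-byte char #1 = E8 92 B6.
Offset 3: leading byte 0xEB = 11101011 → 3-byte char #2 = EB 85 91.
Offset 6: leading byte 0xDF = 11011111 → 2-byte char #3 = DF B2.
Offset 8: leading byte 0xEB = 11101011 → 3-byte char #4 = EB 80 A1.
Offset 11: leading byte 0xF0 = 11110000 → 4-byte char #5 = F0 9D 9B AA.
Leading byte 0xF0 = 11110000 matches 11110xxx → 4-byte sequence.
Byte 1: 0xF0 = 11110000, payload 000 (3 bits).
Byte 2: 0x9D = 10011101 (10xxxxxx ✓), payload 011101.
Byte 3: 0x9B = 10011011 (10xxxxxx ✓), payload 011011.
Byte 4: 0xAA = 10101010 (10xxxxxx ✓), payload 101010.
Concatenate: 000011101011011101010 = 0x1D6EA (21 bits → U+1D6EA).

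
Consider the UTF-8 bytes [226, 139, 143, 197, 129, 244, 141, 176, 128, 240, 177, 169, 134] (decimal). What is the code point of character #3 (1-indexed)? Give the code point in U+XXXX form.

Offset 0: leading byte 0xE2 = 11100010 → 3-byte char #1 = E2 8B 8F.
Offset 3: leading byte 0xC5 = 11000101 → 2-byte char #2 = C5 81.
Offset 5: leading byte 0xF4 = 11110100 → 4-byte char #3 = F4 8D B0 80.
Leading byte 0xF4 = 11110100 matches 11110xxx → 4-byte sequence.
Byte 1: 0xF4 = 11110100, payload 100 (3 bits).
Byte 2: 0x8D = 10001101 (10xxxxxx ✓), payload 001101.
Byte 3: 0xB0 = 10110000 (10xxxxxx ✓), payload 110000.
Byte 4: 0x80 = 10000000 (10xxxxxx ✓), payload 000000.
Concatenate: 100001101110000000000 = 0x10DC00 (21 bits → U+10DC00).

U+10DC00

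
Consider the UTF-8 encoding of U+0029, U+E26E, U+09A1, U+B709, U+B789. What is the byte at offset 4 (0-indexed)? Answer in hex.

0xE0

U+0029 → 1-byte form 29 at offsets 0–0.
U+E26E → 3-byte form EE 89 AE at offsets 1–3.
U+09A1 → 3-byte form E0 A6 A1 at offsets 4–6.
Offset 4 falls in char 3's range; it's byte 1 of E0 A6 A1 = 0xE0.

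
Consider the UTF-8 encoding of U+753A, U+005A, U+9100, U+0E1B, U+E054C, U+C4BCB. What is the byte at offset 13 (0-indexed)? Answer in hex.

0x8C

U+753A → 3-byte form E7 94 BA at offsets 0–2.
U+005A → 1-byte form 5A at offsets 3–3.
U+9100 → 3-byte form E9 84 80 at offsets 4–6.
U+0E1B → 3-byte form E0 B8 9B at offsets 7–9.
U+E054C → 4-byte form F3 A0 95 8C at offsets 10–13.
Offset 13 falls in char 5's range; it's byte 4 of F3 A0 95 8C = 0x8C.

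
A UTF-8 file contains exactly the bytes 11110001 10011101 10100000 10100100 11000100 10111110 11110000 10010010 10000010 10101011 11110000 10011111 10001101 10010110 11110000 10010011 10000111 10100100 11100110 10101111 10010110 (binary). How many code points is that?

6

Byte at offset 0: 0xF1 = 11110001 → 4-byte char (#1). Advance 4.
Byte at offset 4: 0xC4 = 11000100 → 2-byte char (#2). Advance 2.
Byte at offset 6: 0xF0 = 11110000 → 4-byte char (#3). Advance 4.
Byte at offset 10: 0xF0 = 11110000 → 4-byte char (#4). Advance 4.
Byte at offset 14: 0xF0 = 11110000 → 4-byte char (#5). Advance 4.
Byte at offset 18: 0xE6 = 11100110 → 3-byte char (#6). Advance 3.
Reached end at offset 21 after 6 code points.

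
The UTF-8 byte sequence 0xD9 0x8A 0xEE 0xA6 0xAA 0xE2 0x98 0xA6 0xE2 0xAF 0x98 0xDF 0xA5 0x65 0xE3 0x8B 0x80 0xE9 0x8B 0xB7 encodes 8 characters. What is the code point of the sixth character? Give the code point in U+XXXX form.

Offset 0: leading byte 0xD9 = 11011001 → 2-byte char #1 = D9 8A.
Offset 2: leading byte 0xEE = 11101110 → 3-byte char #2 = EE A6 AA.
Offset 5: leading byte 0xE2 = 11100010 → 3-byte char #3 = E2 98 A6.
Offset 8: leading byte 0xE2 = 11100010 → 3-byte char #4 = E2 AF 98.
Offset 11: leading byte 0xDF = 11011111 → 2-byte char #5 = DF A5.
Offset 13: leading byte 0x65 = 01100101 → 1-byte char #6 = 65.
Leading byte 0x65 = 01100101 matches 0xxxxxxx → 1-byte sequence.
Byte 1: 0x65 = 01100101, payload 1100101 (7 bits).
Concatenate: 1100101 = 0x65 (7 bits → U+0065).

U+0065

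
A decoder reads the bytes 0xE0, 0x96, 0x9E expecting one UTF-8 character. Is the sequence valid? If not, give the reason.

Leading byte 0xE0 = 11100000 → 3-byte form.
Continuation bytes all match 10xxxxxx. Payload decodes to 0x59E.
But 0x59E < 0x800, the minimum for a 3-byte sequence — this is an overlong encoding.

invalid (overlong encoding)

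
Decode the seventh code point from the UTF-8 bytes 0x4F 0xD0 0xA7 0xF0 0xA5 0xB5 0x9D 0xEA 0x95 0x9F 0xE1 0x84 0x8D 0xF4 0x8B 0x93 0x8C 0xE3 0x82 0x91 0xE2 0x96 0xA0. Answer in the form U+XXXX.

Offset 0: leading byte 0x4F = 01001111 → 1-byte char #1 = 4F.
Offset 1: leading byte 0xD0 = 11010000 → 2-byte char #2 = D0 A7.
Offset 3: leading byte 0xF0 = 11110000 → 4-byte char #3 = F0 A5 B5 9D.
Offset 7: leading byte 0xEA = 11101010 → 3-byte char #4 = EA 95 9F.
Offset 10: leading byte 0xE1 = 11100001 → 3-byte char #5 = E1 84 8D.
Offset 13: leading byte 0xF4 = 11110100 → 4-byte char #6 = F4 8B 93 8C.
Offset 17: leading byte 0xE3 = 11100011 → 3-byte char #7 = E3 82 91.
Leading byte 0xE3 = 11100011 matches 1110xxxx → 3-byte sequence.
Byte 1: 0xE3 = 11100011, payload 0011 (4 bits).
Byte 2: 0x82 = 10000010 (10xxxxxx ✓), payload 000010.
Byte 3: 0x91 = 10010001 (10xxxxxx ✓), payload 010001.
Concatenate: 0011000010010001 = 0x3091 (16 bits → U+3091).

U+3091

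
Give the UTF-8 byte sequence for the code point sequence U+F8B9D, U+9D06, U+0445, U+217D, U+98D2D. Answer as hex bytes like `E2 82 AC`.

F3 B8 AE 9D E9 B4 86 D1 85 E2 85 BD F2 98 B4 AD

U+F8B9D: 4-byte form → F3 B8 AE 9D.
U+9D06: 3-byte form → E9 B4 86.
U+0445: 2-byte form → D1 85.
U+217D: 3-byte form → E2 85 BD.
U+98D2D: 4-byte form → F2 98 B4 AD.
Concatenated (16 bytes): F3 B8 AE 9D E9 B4 86 D1 85 E2 85 BD F2 98 B4 AD.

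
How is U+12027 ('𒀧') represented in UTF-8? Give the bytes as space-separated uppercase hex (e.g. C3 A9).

U+12027 = 0x12027 = 73767 decimal. In range U+10000–U+10FFFF → 4-byte form: 11110xxx 10xxxxxx 10xxxxxx 10xxxxxx.
Binary (21 bits): 000010010000000100111.
Split 3+6+6+6: 000 | 010010 | 000000 | 100111.
Byte 1: 11110000 = 0xF0.
Byte 2: 10010010 = 0x92.
Byte 3: 10000000 = 0x80.
Byte 4: 10100111 = 0xA7.

F0 92 80 A7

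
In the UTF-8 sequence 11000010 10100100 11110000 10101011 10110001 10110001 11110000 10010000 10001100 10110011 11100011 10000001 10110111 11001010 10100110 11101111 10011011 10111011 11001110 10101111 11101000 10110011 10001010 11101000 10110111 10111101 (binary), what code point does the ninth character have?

U+8DFD

Offset 0: leading byte 0xC2 = 11000010 → 2-byte char #1 = C2 A4.
Offset 2: leading byte 0xF0 = 11110000 → 4-byte char #2 = F0 AB B1 B1.
Offset 6: leading byte 0xF0 = 11110000 → 4-byte char #3 = F0 90 8C B3.
Offset 10: leading byte 0xE3 = 11100011 → 3-byte char #4 = E3 81 B7.
Offset 13: leading byte 0xCA = 11001010 → 2-byte char #5 = CA A6.
Offset 15: leading byte 0xEF = 11101111 → 3-byte char #6 = EF 9B BB.
Offset 18: leading byte 0xCE = 11001110 → 2-byte char #7 = CE AF.
Offset 20: leading byte 0xE8 = 11101000 → 3-byte char #8 = E8 B3 8A.
Offset 23: leading byte 0xE8 = 11101000 → 3-byte char #9 = E8 B7 BD.
Leading byte 0xE8 = 11101000 matches 1110xxxx → 3-byte sequence.
Byte 1: 0xE8 = 11101000, payload 1000 (4 bits).
Byte 2: 0xB7 = 10110111 (10xxxxxx ✓), payload 110111.
Byte 3: 0xBD = 10111101 (10xxxxxx ✓), payload 111101.
Concatenate: 1000110111111101 = 0x8DFD (16 bits → U+8DFD).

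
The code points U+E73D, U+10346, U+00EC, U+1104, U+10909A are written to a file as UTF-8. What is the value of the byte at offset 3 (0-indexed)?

0xF0

U+E73D → 3-byte form EE 9C BD at offsets 0–2.
U+10346 → 4-byte form F0 90 8D 86 at offsets 3–6.
Offset 3 falls in char 2's range; it's byte 1 of F0 90 8D 86 = 0xF0.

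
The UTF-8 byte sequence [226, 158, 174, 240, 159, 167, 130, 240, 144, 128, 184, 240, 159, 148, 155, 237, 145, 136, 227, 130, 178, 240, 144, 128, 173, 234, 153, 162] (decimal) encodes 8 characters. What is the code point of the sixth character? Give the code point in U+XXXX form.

U+30B2

Offset 0: leading byte 0xE2 = 11100010 → 3-byte char #1 = E2 9E AE.
Offset 3: leading byte 0xF0 = 11110000 → 4-byte char #2 = F0 9F A7 82.
Offset 7: leading byte 0xF0 = 11110000 → 4-byte char #3 = F0 90 80 B8.
Offset 11: leading byte 0xF0 = 11110000 → 4-byte char #4 = F0 9F 94 9B.
Offset 15: leading byte 0xED = 11101101 → 3-byte char #5 = ED 91 88.
Offset 18: leading byte 0xE3 = 11100011 → 3-byte char #6 = E3 82 B2.
Leading byte 0xE3 = 11100011 matches 1110xxxx → 3-byte sequence.
Byte 1: 0xE3 = 11100011, payload 0011 (4 bits).
Byte 2: 0x82 = 10000010 (10xxxxxx ✓), payload 000010.
Byte 3: 0xB2 = 10110010 (10xxxxxx ✓), payload 110010.
Concatenate: 0011000010110010 = 0x30B2 (16 bits → U+30B2).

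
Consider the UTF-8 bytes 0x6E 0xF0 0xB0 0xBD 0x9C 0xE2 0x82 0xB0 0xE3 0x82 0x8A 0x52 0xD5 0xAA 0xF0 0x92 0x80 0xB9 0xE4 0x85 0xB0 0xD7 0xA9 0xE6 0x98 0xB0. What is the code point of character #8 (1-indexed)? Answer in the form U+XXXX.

U+4170

Offset 0: leading byte 0x6E = 01101110 → 1-byte char #1 = 6E.
Offset 1: leading byte 0xF0 = 11110000 → 4-byte char #2 = F0 B0 BD 9C.
Offset 5: leading byte 0xE2 = 11100010 → 3-byte char #3 = E2 82 B0.
Offset 8: leading byte 0xE3 = 11100011 → 3-byte char #4 = E3 82 8A.
Offset 11: leading byte 0x52 = 01010010 → 1-byte char #5 = 52.
Offset 12: leading byte 0xD5 = 11010101 → 2-byte char #6 = D5 AA.
Offset 14: leading byte 0xF0 = 11110000 → 4-byte char #7 = F0 92 80 B9.
Offset 18: leading byte 0xE4 = 11100100 → 3-byte char #8 = E4 85 B0.
Leading byte 0xE4 = 11100100 matches 1110xxxx → 3-byte sequence.
Byte 1: 0xE4 = 11100100, payload 0100 (4 bits).
Byte 2: 0x85 = 10000101 (10xxxxxx ✓), payload 000101.
Byte 3: 0xB0 = 10110000 (10xxxxxx ✓), payload 110000.
Concatenate: 0100000101110000 = 0x4170 (16 bits → U+4170).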